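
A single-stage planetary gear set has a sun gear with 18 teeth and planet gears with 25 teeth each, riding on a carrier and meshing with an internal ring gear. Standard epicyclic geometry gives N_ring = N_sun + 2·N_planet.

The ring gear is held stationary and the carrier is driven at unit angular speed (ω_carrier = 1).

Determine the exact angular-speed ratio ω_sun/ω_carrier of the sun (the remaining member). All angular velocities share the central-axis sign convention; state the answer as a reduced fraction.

N_ring = 18 + 2·25 = 68
18(ω_s−ω_c) = −68(ω_r−ω_c),  ω_r=0, ω_c=1
ω_s = 1 − (68/18)(0−1) = 43/9
ω_s/ω_c = 43/9

43/9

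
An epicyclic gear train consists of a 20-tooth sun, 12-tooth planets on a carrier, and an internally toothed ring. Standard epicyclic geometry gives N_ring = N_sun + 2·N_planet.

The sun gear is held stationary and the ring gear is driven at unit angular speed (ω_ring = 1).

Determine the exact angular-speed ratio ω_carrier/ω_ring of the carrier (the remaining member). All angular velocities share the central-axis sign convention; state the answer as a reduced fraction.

11/16

N_ring = 20 + 2·12 = 44
20(ω_s−ω_c) = −44(ω_r−ω_c),  ω_s=0, ω_r=1
20(0−ω_c) = −44(1−ω_c)  ⇒  64ω_c = 44  ⇒  ω_c = 11/16
ω_c/ω_r = 11/16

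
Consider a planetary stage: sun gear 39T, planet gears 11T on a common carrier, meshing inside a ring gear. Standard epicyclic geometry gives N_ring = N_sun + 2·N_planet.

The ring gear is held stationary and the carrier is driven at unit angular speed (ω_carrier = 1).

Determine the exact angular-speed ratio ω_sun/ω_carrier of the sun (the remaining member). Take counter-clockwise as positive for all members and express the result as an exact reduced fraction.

100/39

N_ring = 39 + 2·11 = 61
39(ω_s−ω_c) = −61(ω_r−ω_c),  ω_r=0, ω_c=1
ω_s = 1 − (61/39)(0−1) = 100/39
ω_s/ω_c = 100/39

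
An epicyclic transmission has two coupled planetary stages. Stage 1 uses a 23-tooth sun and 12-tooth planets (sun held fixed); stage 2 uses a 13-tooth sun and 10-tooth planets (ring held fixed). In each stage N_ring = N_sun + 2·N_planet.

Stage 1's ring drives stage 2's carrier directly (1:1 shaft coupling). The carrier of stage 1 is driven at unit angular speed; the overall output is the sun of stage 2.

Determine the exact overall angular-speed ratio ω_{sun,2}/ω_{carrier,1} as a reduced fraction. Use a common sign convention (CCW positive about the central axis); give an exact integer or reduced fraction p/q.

Stage 1: N_ring = 23 + 2·12 = 47
Stage 1: 23(ω_s−ω_c) = −47(ω_r−ω_c),  ω_s=0, ω_c=1
Stage 1: ω_r = 1 − (23/47)(0−1) = 70/47
  ⇒ ω_r¹/ω_c¹ = 70/47
Stage 2: N_ring = 13 + 2·10 = 33
Stage 2: 13(ω_s−ω_c) = −33(ω_r−ω_c),  ω_r=0, ω_c=1
Stage 2: ω_s = 1 − (33/13)(0−1) = 46/13
  ⇒ ω_s²/ω_c² = 46/13
Coupling ω_c² = ω_r¹ ⇒ overall = 70/47 × 46/13 = 3220/611

3220/611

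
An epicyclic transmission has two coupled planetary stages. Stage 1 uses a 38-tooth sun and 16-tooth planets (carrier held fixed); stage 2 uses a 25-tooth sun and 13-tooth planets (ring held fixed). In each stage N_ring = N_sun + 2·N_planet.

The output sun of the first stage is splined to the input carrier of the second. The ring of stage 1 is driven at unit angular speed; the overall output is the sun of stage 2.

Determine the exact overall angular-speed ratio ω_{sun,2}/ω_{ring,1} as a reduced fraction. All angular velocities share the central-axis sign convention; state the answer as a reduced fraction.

Stage 1: N_ring = 38 + 2·16 = 70
Stage 1: 38(ω_s−ω_c) = −70(ω_r−ω_c),  ω_c=0, ω_r=1
Stage 1: ω_s = 0 − (70/38)(1−0) = -35/19
  ⇒ ω_s¹/ω_r¹ = -35/19
Stage 2: N_ring = 25 + 2·13 = 51
Stage 2: 25(ω_s−ω_c) = −51(ω_r−ω_c),  ω_r=0, ω_c=1
Stage 2: ω_s = 1 − (51/25)(0−1) = 76/25
  ⇒ ω_s²/ω_c² = 76/25
Coupling ω_c² = ω_s¹ ⇒ overall = -35/19 × 76/25 = -28/5

-28/5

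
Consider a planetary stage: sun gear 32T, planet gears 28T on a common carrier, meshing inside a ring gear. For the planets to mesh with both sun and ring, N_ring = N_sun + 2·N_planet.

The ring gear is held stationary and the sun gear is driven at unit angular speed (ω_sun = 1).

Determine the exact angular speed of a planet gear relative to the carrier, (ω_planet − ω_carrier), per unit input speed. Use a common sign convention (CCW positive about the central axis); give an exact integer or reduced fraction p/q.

-88/105

N_ring = 32 + 2·28 = 88
32(ω_s−ω_c) = −88(ω_r−ω_c),  ω_r=0, ω_s=1
32(1−ω_c) = −88(0−ω_c)  ⇒  120ω_c = 32  ⇒  ω_c = 4/15
sun–planet: 32·(1−4/15) = −28·(ω_p−ω_c)  ⇒  ω_p−ω_c = −(32/28)·(11/15) = -88/105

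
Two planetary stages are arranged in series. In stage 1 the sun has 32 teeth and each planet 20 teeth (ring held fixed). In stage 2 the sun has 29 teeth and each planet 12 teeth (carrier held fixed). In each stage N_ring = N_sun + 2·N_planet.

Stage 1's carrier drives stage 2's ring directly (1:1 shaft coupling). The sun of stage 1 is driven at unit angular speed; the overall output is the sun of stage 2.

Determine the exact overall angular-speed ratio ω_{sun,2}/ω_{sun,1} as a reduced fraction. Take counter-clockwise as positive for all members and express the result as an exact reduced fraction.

-212/377

Stage 1: N_ring = 32 + 2·20 = 72
Stage 1: 32(ω_s−ω_c) = −72(ω_r−ω_c),  ω_r=0, ω_s=1
Stage 1: 32(1−ω_c) = −72(0−ω_c)  ⇒  104ω_c = 32  ⇒  ω_c = 4/13
  ⇒ ω_c¹/ω_s¹ = 4/13
Stage 2: N_ring = 29 + 2·12 = 53
Stage 2: 29(ω_s−ω_c) = −53(ω_r−ω_c),  ω_c=0, ω_r=1
Stage 2: ω_s = 0 − (53/29)(1−0) = -53/29
  ⇒ ω_s²/ω_r² = -53/29
Coupling ω_r² = ω_c¹ ⇒ overall = 4/13 × -53/29 = -212/377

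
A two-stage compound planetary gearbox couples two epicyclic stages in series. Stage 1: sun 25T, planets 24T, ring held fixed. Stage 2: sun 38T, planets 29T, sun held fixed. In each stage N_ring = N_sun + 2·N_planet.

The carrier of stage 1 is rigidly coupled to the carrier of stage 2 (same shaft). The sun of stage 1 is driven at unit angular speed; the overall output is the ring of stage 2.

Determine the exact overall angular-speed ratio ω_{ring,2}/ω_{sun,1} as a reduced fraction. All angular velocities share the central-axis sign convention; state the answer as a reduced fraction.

1675/4704

Stage 1: N_ring = 25 + 2·24 = 73
Stage 1: 25(ω_s−ω_c) = −73(ω_r−ω_c),  ω_r=0, ω_s=1
Stage 1: 25(1−ω_c) = −73(0−ω_c)  ⇒  98ω_c = 25  ⇒  ω_c = 25/98
  ⇒ ω_c¹/ω_s¹ = 25/98
Stage 2: N_ring = 38 + 2·29 = 96
Stage 2: 38(ω_s−ω_c) = −96(ω_r−ω_c),  ω_s=0, ω_c=1
Stage 2: ω_r = 1 − (38/96)(0−1) = 67/48
  ⇒ ω_r²/ω_c² = 67/48
Coupling ω_c² = ω_c¹ ⇒ overall = 25/98 × 67/48 = 1675/4704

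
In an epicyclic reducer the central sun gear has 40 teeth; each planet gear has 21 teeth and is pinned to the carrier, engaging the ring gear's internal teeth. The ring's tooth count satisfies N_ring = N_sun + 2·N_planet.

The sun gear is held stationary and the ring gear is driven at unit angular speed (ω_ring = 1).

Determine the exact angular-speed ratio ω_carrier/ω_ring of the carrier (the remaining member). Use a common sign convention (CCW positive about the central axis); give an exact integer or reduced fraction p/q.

41/61

N_ring = 40 + 2·21 = 82
40(ω_s−ω_c) = −82(ω_r−ω_c),  ω_s=0, ω_r=1
40(0−ω_c) = −82(1−ω_c)  ⇒  122ω_c = 82  ⇒  ω_c = 41/61
ω_c/ω_r = 41/61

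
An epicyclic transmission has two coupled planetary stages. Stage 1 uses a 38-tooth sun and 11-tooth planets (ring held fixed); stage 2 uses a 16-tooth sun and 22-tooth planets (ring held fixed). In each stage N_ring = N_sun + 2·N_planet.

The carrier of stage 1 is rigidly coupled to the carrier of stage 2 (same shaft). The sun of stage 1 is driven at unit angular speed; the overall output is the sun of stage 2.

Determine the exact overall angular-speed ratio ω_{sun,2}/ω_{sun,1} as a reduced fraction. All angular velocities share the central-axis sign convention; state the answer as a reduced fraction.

Stage 1: N_ring = 38 + 2·11 = 60
Stage 1: 38(ω_s−ω_c) = −60(ω_r−ω_c),  ω_r=0, ω_s=1
Stage 1: 38(1−ω_c) = −60(0−ω_c)  ⇒  98ω_c = 38  ⇒  ω_c = 19/49
  ⇒ ω_c¹/ω_s¹ = 19/49
Stage 2: N_ring = 16 + 2·22 = 60
Stage 2: 16(ω_s−ω_c) = −60(ω_r−ω_c),  ω_r=0, ω_c=1
Stage 2: ω_s = 1 − (60/16)(0−1) = 19/4
  ⇒ ω_s²/ω_c² = 19/4
Coupling ω_c² = ω_c¹ ⇒ overall = 19/49 × 19/4 = 361/196

361/196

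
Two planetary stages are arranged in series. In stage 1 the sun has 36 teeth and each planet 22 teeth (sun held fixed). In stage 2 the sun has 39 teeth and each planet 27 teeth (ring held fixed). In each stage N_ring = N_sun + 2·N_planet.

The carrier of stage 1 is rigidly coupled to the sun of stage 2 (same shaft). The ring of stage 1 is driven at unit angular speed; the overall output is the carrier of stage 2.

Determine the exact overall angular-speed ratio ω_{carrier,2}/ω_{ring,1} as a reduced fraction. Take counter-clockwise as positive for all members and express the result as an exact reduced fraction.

65/319

Stage 1: N_ring = 36 + 2·22 = 80
Stage 1: 36(ω_s−ω_c) = −80(ω_r−ω_c),  ω_s=0, ω_r=1
Stage 1: 36(0−ω_c) = −80(1−ω_c)  ⇒  116ω_c = 80  ⇒  ω_c = 20/29
  ⇒ ω_c¹/ω_r¹ = 20/29
Stage 2: N_ring = 39 + 2·27 = 93
Stage 2: 39(ω_s−ω_c) = −93(ω_r−ω_c),  ω_r=0, ω_s=1
Stage 2: 39(1−ω_c) = −93(0−ω_c)  ⇒  132ω_c = 39  ⇒  ω_c = 13/44
  ⇒ ω_c²/ω_s² = 13/44
Coupling ω_s² = ω_c¹ ⇒ overall = 20/29 × 13/44 = 65/319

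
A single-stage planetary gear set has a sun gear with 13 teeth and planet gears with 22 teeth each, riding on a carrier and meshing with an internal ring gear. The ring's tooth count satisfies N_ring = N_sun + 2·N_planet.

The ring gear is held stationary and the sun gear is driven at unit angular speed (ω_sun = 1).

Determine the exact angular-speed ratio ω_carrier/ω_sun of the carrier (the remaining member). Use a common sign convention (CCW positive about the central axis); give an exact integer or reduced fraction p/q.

13/70

N_ring = 13 + 2·22 = 57
13(ω_s−ω_c) = −57(ω_r−ω_c),  ω_r=0, ω_s=1
13(1−ω_c) = −57(0−ω_c)  ⇒  70ω_c = 13  ⇒  ω_c = 13/70
ω_c/ω_s = 13/70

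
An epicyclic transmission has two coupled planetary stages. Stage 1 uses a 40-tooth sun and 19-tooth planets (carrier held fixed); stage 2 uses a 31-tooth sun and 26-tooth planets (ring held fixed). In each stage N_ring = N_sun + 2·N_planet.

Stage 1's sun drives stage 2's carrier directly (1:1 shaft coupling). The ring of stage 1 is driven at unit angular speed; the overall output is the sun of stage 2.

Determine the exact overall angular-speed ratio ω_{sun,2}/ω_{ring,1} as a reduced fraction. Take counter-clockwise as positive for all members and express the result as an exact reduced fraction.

Stage 1: N_ring = 40 + 2·19 = 78
Stage 1: 40(ω_s−ω_c) = −78(ω_r−ω_c),  ω_c=0, ω_r=1
Stage 1: ω_s = 0 − (78/40)(1−0) = -39/20
  ⇒ ω_s¹/ω_r¹ = -39/20
Stage 2: N_ring = 31 + 2·26 = 83
Stage 2: 31(ω_s−ω_c) = −83(ω_r−ω_c),  ω_r=0, ω_c=1
Stage 2: ω_s = 1 − (83/31)(0−1) = 114/31
  ⇒ ω_s²/ω_c² = 114/31
Coupling ω_c² = ω_s¹ ⇒ overall = -39/20 × 114/31 = -2223/310

-2223/310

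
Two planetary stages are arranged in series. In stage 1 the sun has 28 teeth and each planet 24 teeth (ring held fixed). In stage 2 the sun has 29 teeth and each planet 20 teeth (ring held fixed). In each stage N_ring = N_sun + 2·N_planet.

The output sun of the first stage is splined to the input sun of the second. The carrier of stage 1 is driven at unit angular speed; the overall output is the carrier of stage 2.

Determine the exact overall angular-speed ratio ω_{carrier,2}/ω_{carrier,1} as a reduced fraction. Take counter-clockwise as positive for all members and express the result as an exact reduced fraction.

377/343

Stage 1: N_ring = 28 + 2·24 = 76
Stage 1: 28(ω_s−ω_c) = −76(ω_r−ω_c),  ω_r=0, ω_c=1
Stage 1: ω_s = 1 − (76/28)(0−1) = 26/7
  ⇒ ω_s¹/ω_c¹ = 26/7
Stage 2: N_ring = 29 + 2·20 = 69
Stage 2: 29(ω_s−ω_c) = −69(ω_r−ω_c),  ω_r=0, ω_s=1
Stage 2: 29(1−ω_c) = −69(0−ω_c)  ⇒  98ω_c = 29  ⇒  ω_c = 29/98
  ⇒ ω_c²/ω_s² = 29/98
Coupling ω_s² = ω_s¹ ⇒ overall = 26/7 × 29/98 = 377/343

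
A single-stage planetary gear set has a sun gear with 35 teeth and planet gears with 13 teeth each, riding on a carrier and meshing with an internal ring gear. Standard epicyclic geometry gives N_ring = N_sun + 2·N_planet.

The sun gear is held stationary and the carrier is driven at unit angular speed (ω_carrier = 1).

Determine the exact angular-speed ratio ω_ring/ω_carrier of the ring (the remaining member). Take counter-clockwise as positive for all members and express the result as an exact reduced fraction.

N_ring = 35 + 2·13 = 61
35(ω_s−ω_c) = −61(ω_r−ω_c),  ω_s=0, ω_c=1
ω_r = 1 − (35/61)(0−1) = 96/61
ω_r/ω_c = 96/61

96/61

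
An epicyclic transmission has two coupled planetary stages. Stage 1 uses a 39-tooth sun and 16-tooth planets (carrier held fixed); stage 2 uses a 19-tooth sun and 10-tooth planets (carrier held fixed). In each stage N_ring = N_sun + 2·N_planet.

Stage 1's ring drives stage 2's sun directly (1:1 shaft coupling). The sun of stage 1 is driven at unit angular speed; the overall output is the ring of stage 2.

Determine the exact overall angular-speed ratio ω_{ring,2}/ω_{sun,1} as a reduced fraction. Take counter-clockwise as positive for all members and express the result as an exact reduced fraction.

Stage 1: N_ring = 39 + 2·16 = 71
Stage 1: 39(ω_s−ω_c) = −71(ω_r−ω_c),  ω_c=0, ω_s=1
Stage 1: ω_r = 0 − (39/71)(1−0) = -39/71
  ⇒ ω_r¹/ω_s¹ = -39/71
Stage 2: N_ring = 19 + 2·10 = 39
Stage 2: 19(ω_s−ω_c) = −39(ω_r−ω_c),  ω_c=0, ω_s=1
Stage 2: ω_r = 0 − (19/39)(1−0) = -19/39
  ⇒ ω_r²/ω_s² = -19/39
Coupling ω_s² = ω_r¹ ⇒ overall = -39/71 × -19/39 = 19/71

19/71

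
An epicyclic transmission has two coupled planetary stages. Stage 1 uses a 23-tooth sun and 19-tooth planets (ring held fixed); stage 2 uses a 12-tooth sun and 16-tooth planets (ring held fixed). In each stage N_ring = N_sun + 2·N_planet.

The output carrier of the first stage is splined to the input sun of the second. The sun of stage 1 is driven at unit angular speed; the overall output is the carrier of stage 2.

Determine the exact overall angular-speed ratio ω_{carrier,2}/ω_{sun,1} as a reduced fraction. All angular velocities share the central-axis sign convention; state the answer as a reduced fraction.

23/392

Stage 1: N_ring = 23 + 2·19 = 61
Stage 1: 23(ω_s−ω_c) = −61(ω_r−ω_c),  ω_r=0, ω_s=1
Stage 1: 23(1−ω_c) = −61(0−ω_c)  ⇒  84ω_c = 23  ⇒  ω_c = 23/84
  ⇒ ω_c¹/ω_s¹ = 23/84
Stage 2: N_ring = 12 + 2·16 = 44
Stage 2: 12(ω_s−ω_c) = −44(ω_r−ω_c),  ω_r=0, ω_s=1
Stage 2: 12(1−ω_c) = −44(0−ω_c)  ⇒  56ω_c = 12  ⇒  ω_c = 3/14
  ⇒ ω_c²/ω_s² = 3/14
Coupling ω_s² = ω_c¹ ⇒ overall = 23/84 × 3/14 = 23/392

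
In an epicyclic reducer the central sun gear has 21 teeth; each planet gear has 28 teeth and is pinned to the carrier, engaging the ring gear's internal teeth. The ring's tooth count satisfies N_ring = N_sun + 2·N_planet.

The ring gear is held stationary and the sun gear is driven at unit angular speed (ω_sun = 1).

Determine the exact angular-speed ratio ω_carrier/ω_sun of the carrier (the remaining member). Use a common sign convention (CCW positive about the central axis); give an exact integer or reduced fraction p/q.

N_ring = 21 + 2·28 = 77
21(ω_s−ω_c) = −77(ω_r−ω_c),  ω_r=0, ω_s=1
21(1−ω_c) = −77(0−ω_c)  ⇒  98ω_c = 21  ⇒  ω_c = 3/14
ω_c/ω_s = 3/14

3/14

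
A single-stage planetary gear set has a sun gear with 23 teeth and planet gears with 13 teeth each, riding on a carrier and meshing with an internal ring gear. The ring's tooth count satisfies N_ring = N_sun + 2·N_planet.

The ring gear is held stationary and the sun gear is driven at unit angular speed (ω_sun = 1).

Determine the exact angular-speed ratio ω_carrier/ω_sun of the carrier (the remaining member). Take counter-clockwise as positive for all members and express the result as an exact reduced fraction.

N_ring = 23 + 2·13 = 49
23(ω_s−ω_c) = −49(ω_r−ω_c),  ω_r=0, ω_s=1
23(1−ω_c) = −49(0−ω_c)  ⇒  72ω_c = 23  ⇒  ω_c = 23/72
ω_c/ω_s = 23/72

23/72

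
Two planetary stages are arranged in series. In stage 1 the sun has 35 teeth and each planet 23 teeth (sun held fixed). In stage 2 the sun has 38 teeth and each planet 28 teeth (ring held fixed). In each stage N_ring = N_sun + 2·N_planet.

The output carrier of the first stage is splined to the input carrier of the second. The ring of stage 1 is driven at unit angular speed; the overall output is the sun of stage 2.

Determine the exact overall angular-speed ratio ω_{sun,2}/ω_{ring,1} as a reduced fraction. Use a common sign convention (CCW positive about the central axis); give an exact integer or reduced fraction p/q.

2673/1102

Stage 1: N_ring = 35 + 2·23 = 81
Stage 1: 35(ω_s−ω_c) = −81(ω_r−ω_c),  ω_s=0, ω_r=1
Stage 1: 35(0−ω_c) = −81(1−ω_c)  ⇒  116ω_c = 81  ⇒  ω_c = 81/116
  ⇒ ω_c¹/ω_r¹ = 81/116
Stage 2: N_ring = 38 + 2·28 = 94
Stage 2: 38(ω_s−ω_c) = −94(ω_r−ω_c),  ω_r=0, ω_c=1
Stage 2: ω_s = 1 − (94/38)(0−1) = 66/19
  ⇒ ω_s²/ω_c² = 66/19
Coupling ω_c² = ω_c¹ ⇒ overall = 81/116 × 66/19 = 2673/1102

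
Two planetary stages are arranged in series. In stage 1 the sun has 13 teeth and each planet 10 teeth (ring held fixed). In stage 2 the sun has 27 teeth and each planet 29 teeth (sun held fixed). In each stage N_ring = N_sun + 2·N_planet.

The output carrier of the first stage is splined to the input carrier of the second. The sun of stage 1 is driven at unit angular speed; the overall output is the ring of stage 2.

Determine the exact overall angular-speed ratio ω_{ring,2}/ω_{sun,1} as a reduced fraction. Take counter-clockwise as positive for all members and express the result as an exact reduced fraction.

Stage 1: N_ring = 13 + 2·10 = 33
Stage 1: 13(ω_s−ω_c) = −33(ω_r−ω_c),  ω_r=0, ω_s=1
Stage 1: 13(1−ω_c) = −33(0−ω_c)  ⇒  46ω_c = 13  ⇒  ω_c = 13/46
  ⇒ ω_c¹/ω_s¹ = 13/46
Stage 2: N_ring = 27 + 2·29 = 85
Stage 2: 27(ω_s−ω_c) = −85(ω_r−ω_c),  ω_s=0, ω_c=1
Stage 2: ω_r = 1 − (27/85)(0−1) = 112/85
  ⇒ ω_r²/ω_c² = 112/85
Coupling ω_c² = ω_c¹ ⇒ overall = 13/46 × 112/85 = 728/1955

728/1955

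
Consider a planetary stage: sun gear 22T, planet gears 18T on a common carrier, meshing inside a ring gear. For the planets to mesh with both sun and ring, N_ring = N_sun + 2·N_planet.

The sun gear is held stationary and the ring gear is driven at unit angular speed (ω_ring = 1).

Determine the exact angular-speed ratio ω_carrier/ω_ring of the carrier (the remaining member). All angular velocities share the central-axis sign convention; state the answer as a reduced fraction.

29/40

N_ring = 22 + 2·18 = 58
22(ω_s−ω_c) = −58(ω_r−ω_c),  ω_s=0, ω_r=1
22(0−ω_c) = −58(1−ω_c)  ⇒  80ω_c = 58  ⇒  ω_c = 29/40
ω_c/ω_r = 29/40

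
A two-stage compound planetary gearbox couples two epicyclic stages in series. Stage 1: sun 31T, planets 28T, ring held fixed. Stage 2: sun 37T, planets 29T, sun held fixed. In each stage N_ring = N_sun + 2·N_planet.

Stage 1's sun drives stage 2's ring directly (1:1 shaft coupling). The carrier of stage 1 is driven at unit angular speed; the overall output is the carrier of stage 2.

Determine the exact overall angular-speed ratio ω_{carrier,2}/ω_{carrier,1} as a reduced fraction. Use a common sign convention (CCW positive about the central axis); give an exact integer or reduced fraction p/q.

5605/2046

Stage 1: N_ring = 31 + 2·28 = 87
Stage 1: 31(ω_s−ω_c) = −87(ω_r−ω_c),  ω_r=0, ω_c=1
Stage 1: ω_s = 1 − (87/31)(0−1) = 118/31
  ⇒ ω_s¹/ω_c¹ = 118/31
Stage 2: N_ring = 37 + 2·29 = 95
Stage 2: 37(ω_s−ω_c) = −95(ω_r−ω_c),  ω_s=0, ω_r=1
Stage 2: 37(0−ω_c) = −95(1−ω_c)  ⇒  132ω_c = 95  ⇒  ω_c = 95/132
  ⇒ ω_c²/ω_r² = 95/132
Coupling ω_r² = ω_s¹ ⇒ overall = 118/31 × 95/132 = 5605/2046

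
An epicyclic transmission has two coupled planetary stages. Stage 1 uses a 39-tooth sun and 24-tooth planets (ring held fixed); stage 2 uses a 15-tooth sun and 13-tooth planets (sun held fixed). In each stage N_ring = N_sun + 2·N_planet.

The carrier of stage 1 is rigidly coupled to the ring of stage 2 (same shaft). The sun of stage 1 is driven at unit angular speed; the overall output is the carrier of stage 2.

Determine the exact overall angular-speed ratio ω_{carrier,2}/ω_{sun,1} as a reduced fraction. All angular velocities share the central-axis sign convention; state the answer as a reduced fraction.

533/2352

Stage 1: N_ring = 39 + 2·24 = 87
Stage 1: 39(ω_s−ω_c) = −87(ω_r−ω_c),  ω_r=0, ω_s=1
Stage 1: 39(1−ω_c) = −87(0−ω_c)  ⇒  126ω_c = 39  ⇒  ω_c = 13/42
  ⇒ ω_c¹/ω_s¹ = 13/42
Stage 2: N_ring = 15 + 2·13 = 41
Stage 2: 15(ω_s−ω_c) = −41(ω_r−ω_c),  ω_s=0, ω_r=1
Stage 2: 15(0−ω_c) = −41(1−ω_c)  ⇒  56ω_c = 41  ⇒  ω_c = 41/56
  ⇒ ω_c²/ω_r² = 41/56
Coupling ω_r² = ω_c¹ ⇒ overall = 13/42 × 41/56 = 533/2352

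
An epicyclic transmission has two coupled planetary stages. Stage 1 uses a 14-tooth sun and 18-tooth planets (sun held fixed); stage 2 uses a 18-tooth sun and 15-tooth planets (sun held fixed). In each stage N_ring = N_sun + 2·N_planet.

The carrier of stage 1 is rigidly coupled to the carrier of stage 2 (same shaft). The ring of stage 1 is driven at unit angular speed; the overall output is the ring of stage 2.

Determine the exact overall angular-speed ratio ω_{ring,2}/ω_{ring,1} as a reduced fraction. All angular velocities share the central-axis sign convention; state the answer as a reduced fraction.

Stage 1: N_ring = 14 + 2·18 = 50
Stage 1: 14(ω_s−ω_c) = −50(ω_r−ω_c),  ω_s=0, ω_r=1
Stage 1: 14(0−ω_c) = −50(1−ω_c)  ⇒  64ω_c = 50  ⇒  ω_c = 25/32
  ⇒ ω_c¹/ω_r¹ = 25/32
Stage 2: N_ring = 18 + 2·15 = 48
Stage 2: 18(ω_s−ω_c) = −48(ω_r−ω_c),  ω_s=0, ω_c=1
Stage 2: ω_r = 1 − (18/48)(0−1) = 11/8
  ⇒ ω_r²/ω_c² = 11/8
Coupling ω_c² = ω_c¹ ⇒ overall = 25/32 × 11/8 = 275/256

275/256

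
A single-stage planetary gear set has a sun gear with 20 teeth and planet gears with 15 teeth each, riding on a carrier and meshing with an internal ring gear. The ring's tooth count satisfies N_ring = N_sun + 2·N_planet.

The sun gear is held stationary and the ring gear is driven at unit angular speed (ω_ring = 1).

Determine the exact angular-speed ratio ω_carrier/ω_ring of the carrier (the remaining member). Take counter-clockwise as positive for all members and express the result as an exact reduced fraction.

N_ring = 20 + 2·15 = 50
20(ω_s−ω_c) = −50(ω_r−ω_c),  ω_s=0, ω_r=1
20(0−ω_c) = −50(1−ω_c)  ⇒  70ω_c = 50  ⇒  ω_c = 5/7
ω_c/ω_r = 5/7

5/7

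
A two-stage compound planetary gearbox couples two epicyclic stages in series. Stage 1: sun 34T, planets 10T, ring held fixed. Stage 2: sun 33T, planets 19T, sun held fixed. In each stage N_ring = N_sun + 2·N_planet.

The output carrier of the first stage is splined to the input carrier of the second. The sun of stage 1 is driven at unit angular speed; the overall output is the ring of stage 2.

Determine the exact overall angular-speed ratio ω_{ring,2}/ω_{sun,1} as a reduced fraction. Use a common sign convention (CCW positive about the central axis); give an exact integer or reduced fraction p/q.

Stage 1: N_ring = 34 + 2·10 = 54
Stage 1: 34(ω_s−ω_c) = −54(ω_r−ω_c),  ω_r=0, ω_s=1
Stage 1: 34(1−ω_c) = −54(0−ω_c)  ⇒  88ω_c = 34  ⇒  ω_c = 17/44
  ⇒ ω_c¹/ω_s¹ = 17/44
Stage 2: N_ring = 33 + 2·19 = 71
Stage 2: 33(ω_s−ω_c) = −71(ω_r−ω_c),  ω_s=0, ω_c=1
Stage 2: ω_r = 1 − (33/71)(0−1) = 104/71
  ⇒ ω_r²/ω_c² = 104/71
Coupling ω_c² = ω_c¹ ⇒ overall = 17/44 × 104/71 = 442/781

442/781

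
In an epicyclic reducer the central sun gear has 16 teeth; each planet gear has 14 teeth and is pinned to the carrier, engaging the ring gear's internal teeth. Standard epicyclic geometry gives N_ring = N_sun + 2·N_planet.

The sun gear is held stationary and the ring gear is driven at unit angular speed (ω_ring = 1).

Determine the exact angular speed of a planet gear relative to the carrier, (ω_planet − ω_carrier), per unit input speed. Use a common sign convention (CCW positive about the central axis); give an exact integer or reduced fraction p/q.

88/105

N_ring = 16 + 2·14 = 44
16(ω_s−ω_c) = −44(ω_r−ω_c),  ω_s=0, ω_r=1
16(0−ω_c) = −44(1−ω_c)  ⇒  60ω_c = 44  ⇒  ω_c = 11/15
sun–planet: 16·(0−11/15) = −14·(ω_p−ω_c)  ⇒  ω_p−ω_c = −(16/14)·(-11/15) = 88/105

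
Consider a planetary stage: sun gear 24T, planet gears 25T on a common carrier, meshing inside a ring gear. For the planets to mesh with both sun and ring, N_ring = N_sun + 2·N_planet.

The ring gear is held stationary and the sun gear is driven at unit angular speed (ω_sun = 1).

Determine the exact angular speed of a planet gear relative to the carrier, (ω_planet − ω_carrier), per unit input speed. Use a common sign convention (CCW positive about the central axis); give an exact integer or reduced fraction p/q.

-888/1225

N_ring = 24 + 2·25 = 74
24(ω_s−ω_c) = −74(ω_r−ω_c),  ω_r=0, ω_s=1
24(1−ω_c) = −74(0−ω_c)  ⇒  98ω_c = 24  ⇒  ω_c = 12/49
sun–planet: 24·(1−12/49) = −25·(ω_p−ω_c)  ⇒  ω_p−ω_c = −(24/25)·(37/49) = -888/1225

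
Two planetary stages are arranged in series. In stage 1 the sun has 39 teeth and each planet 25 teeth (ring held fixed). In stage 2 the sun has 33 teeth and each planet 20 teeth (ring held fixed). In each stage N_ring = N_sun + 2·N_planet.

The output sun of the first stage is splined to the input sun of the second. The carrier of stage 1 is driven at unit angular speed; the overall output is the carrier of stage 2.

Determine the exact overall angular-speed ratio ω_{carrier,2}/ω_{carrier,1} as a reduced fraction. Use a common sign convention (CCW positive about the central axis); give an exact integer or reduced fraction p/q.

Stage 1: N_ring = 39 + 2·25 = 89
Stage 1: 39(ω_s−ω_c) = −89(ω_r−ω_c),  ω_r=0, ω_c=1
Stage 1: ω_s = 1 − (89/39)(0−1) = 128/39
  ⇒ ω_s¹/ω_c¹ = 128/39
Stage 2: N_ring = 33 + 2·20 = 73
Stage 2: 33(ω_s−ω_c) = −73(ω_r−ω_c),  ω_r=0, ω_s=1
Stage 2: 33(1−ω_c) = −73(0−ω_c)  ⇒  106ω_c = 33  ⇒  ω_c = 33/106
  ⇒ ω_c²/ω_s² = 33/106
Coupling ω_s² = ω_s¹ ⇒ overall = 128/39 × 33/106 = 704/689

704/689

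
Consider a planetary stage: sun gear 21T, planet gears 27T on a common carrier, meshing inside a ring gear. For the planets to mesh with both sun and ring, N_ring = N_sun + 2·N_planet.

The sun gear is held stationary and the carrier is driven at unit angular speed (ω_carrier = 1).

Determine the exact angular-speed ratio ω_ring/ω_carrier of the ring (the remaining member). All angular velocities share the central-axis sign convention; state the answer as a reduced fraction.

N_ring = 21 + 2·27 = 75
21(ω_s−ω_c) = −75(ω_r−ω_c),  ω_s=0, ω_c=1
ω_r = 1 − (21/75)(0−1) = 32/25
ω_r/ω_c = 32/25

32/25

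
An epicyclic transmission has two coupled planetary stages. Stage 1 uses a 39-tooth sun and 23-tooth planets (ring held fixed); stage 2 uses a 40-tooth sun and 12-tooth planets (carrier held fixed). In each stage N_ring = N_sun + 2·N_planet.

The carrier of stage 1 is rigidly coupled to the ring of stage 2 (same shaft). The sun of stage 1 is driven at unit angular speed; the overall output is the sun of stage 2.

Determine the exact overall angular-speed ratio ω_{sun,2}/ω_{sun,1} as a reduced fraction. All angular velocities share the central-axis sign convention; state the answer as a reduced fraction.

-78/155

Stage 1: N_ring = 39 + 2·23 = 85
Stage 1: 39(ω_s−ω_c) = −85(ω_r−ω_c),  ω_r=0, ω_s=1
Stage 1: 39(1−ω_c) = −85(0−ω_c)  ⇒  124ω_c = 39  ⇒  ω_c = 39/124
  ⇒ ω_c¹/ω_s¹ = 39/124
Stage 2: N_ring = 40 + 2·12 = 64
Stage 2: 40(ω_s−ω_c) = −64(ω_r−ω_c),  ω_c=0, ω_r=1
Stage 2: ω_s = 0 − (64/40)(1−0) = -8/5
  ⇒ ω_s²/ω_r² = -8/5
Coupling ω_r² = ω_c¹ ⇒ overall = 39/124 × -8/5 = -78/155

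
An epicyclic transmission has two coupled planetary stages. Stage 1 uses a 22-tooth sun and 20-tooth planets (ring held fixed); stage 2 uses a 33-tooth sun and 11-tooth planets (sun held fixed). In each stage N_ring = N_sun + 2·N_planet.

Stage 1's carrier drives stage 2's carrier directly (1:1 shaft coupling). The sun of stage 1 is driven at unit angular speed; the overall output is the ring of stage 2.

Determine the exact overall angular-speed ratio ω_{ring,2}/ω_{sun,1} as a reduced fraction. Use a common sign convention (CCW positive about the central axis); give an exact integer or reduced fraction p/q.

Stage 1: N_ring = 22 + 2·20 = 62
Stage 1: 22(ω_s−ω_c) = −62(ω_r−ω_c),  ω_r=0, ω_s=1
Stage 1: 22(1−ω_c) = −62(0−ω_c)  ⇒  84ω_c = 22  ⇒  ω_c = 11/42
  ⇒ ω_c¹/ω_s¹ = 11/42
Stage 2: N_ring = 33 + 2·11 = 55
Stage 2: 33(ω_s−ω_c) = −55(ω_r−ω_c),  ω_s=0, ω_c=1
Stage 2: ω_r = 1 − (33/55)(0−1) = 8/5
  ⇒ ω_r²/ω_c² = 8/5
Coupling ω_c² = ω_c¹ ⇒ overall = 11/42 × 8/5 = 44/105

44/105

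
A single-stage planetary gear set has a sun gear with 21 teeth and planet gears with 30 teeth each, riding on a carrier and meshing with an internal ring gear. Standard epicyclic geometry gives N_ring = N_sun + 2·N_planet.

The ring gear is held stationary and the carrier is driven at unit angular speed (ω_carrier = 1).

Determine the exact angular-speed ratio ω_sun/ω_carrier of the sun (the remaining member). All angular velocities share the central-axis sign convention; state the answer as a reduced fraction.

34/7

N_ring = 21 + 2·30 = 81
21(ω_s−ω_c) = −81(ω_r−ω_c),  ω_r=0, ω_c=1
ω_s = 1 − (81/21)(0−1) = 34/7
ω_s/ω_c = 34/7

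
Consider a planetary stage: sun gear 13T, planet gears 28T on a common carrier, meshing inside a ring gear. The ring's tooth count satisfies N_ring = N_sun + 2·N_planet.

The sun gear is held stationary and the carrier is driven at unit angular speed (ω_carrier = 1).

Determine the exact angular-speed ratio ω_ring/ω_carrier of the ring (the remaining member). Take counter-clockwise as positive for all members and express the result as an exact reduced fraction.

82/69

N_ring = 13 + 2·28 = 69
13(ω_s−ω_c) = −69(ω_r−ω_c),  ω_s=0, ω_c=1
ω_r = 1 − (13/69)(0−1) = 82/69
ω_r/ω_c = 82/69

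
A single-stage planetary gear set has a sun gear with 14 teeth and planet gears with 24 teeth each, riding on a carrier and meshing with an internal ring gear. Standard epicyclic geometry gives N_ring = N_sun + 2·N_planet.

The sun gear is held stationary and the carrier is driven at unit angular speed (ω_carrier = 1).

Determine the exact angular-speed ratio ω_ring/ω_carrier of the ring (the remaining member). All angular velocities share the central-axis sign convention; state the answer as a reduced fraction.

N_ring = 14 + 2·24 = 62
14(ω_s−ω_c) = −62(ω_r−ω_c),  ω_s=0, ω_c=1
ω_r = 1 − (14/62)(0−1) = 38/31
ω_r/ω_c = 38/31

38/31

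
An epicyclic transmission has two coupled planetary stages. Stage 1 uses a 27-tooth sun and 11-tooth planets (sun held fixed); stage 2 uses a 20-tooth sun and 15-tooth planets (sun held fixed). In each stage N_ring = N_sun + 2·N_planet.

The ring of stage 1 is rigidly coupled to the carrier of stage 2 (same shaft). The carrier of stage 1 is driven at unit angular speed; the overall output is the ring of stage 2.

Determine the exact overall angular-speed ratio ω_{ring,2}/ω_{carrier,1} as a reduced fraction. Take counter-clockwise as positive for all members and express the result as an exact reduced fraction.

Stage 1: N_ring = 27 + 2·11 = 49
Stage 1: 27(ω_s−ω_c) = −49(ω_r−ω_c),  ω_s=0, ω_c=1
Stage 1: ω_r = 1 − (27/49)(0−1) = 76/49
  ⇒ ω_r¹/ω_c¹ = 76/49
Stage 2: N_ring = 20 + 2·15 = 50
Stage 2: 20(ω_s−ω_c) = −50(ω_r−ω_c),  ω_s=0, ω_c=1
Stage 2: ω_r = 1 − (20/50)(0−1) = 7/5
  ⇒ ω_r²/ω_c² = 7/5
Coupling ω_c² = ω_r¹ ⇒ overall = 76/49 × 7/5 = 76/35

76/35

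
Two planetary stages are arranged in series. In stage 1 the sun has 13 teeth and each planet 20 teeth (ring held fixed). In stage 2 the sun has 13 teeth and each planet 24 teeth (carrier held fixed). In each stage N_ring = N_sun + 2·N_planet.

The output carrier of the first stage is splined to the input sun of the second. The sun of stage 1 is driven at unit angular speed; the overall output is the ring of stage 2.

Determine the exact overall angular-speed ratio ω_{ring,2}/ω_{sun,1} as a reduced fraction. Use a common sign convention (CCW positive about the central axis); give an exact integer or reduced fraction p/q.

-169/4026

Stage 1: N_ring = 13 + 2·20 = 53
Stage 1: 13(ω_s−ω_c) = −53(ω_r−ω_c),  ω_r=0, ω_s=1
Stage 1: 13(1−ω_c) = −53(0−ω_c)  ⇒  66ω_c = 13  ⇒  ω_c = 13/66
  ⇒ ω_c¹/ω_s¹ = 13/66
Stage 2: N_ring = 13 + 2·24 = 61
Stage 2: 13(ω_s−ω_c) = −61(ω_r−ω_c),  ω_c=0, ω_s=1
Stage 2: ω_r = 0 − (13/61)(1−0) = -13/61
  ⇒ ω_r²/ω_s² = -13/61
Coupling ω_s² = ω_c¹ ⇒ overall = 13/66 × -13/61 = -169/4026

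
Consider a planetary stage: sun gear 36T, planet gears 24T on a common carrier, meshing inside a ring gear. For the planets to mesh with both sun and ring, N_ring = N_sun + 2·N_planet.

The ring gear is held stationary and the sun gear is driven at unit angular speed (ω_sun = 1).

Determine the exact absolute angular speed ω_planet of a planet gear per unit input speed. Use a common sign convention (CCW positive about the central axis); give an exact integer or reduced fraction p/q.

N_ring = 36 + 2·24 = 84
36(ω_s−ω_c) = −84(ω_r−ω_c),  ω_r=0, ω_s=1
36(1−ω_c) = −84(0−ω_c)  ⇒  120ω_c = 36  ⇒  ω_c = 3/10
sun–planet: 36·(1−3/10) = −24·(ω_p−ω_c)  ⇒  ω_p−ω_c = −(36/24)·(7/10) = -21/20
ω_p = 3/10 − 21/20 = -3/4

-3/4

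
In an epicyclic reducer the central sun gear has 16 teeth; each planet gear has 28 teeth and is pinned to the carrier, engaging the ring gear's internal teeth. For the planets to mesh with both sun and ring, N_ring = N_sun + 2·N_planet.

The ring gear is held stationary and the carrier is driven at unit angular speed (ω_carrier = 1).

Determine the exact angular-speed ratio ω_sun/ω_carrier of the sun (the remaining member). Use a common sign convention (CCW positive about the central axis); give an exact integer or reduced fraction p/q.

11/2

N_ring = 16 + 2·28 = 72
16(ω_s−ω_c) = −72(ω_r−ω_c),  ω_r=0, ω_c=1
ω_s = 1 − (72/16)(0−1) = 11/2
ω_s/ω_c = 11/2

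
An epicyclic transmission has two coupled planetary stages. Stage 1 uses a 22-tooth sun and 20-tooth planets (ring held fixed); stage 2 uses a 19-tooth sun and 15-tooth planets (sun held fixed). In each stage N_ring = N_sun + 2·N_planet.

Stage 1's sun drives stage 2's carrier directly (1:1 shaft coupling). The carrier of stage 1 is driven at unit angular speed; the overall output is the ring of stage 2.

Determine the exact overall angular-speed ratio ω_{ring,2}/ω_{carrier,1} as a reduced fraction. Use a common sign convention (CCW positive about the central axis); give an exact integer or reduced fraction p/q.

408/77

Stage 1: N_ring = 22 + 2·20 = 62
Stage 1: 22(ω_s−ω_c) = −62(ω_r−ω_c),  ω_r=0, ω_c=1
Stage 1: ω_s = 1 − (62/22)(0−1) = 42/11
  ⇒ ω_s¹/ω_c¹ = 42/11
Stage 2: N_ring = 19 + 2·15 = 49
Stage 2: 19(ω_s−ω_c) = −49(ω_r−ω_c),  ω_s=0, ω_c=1
Stage 2: ω_r = 1 − (19/49)(0−1) = 68/49
  ⇒ ω_r²/ω_c² = 68/49
Coupling ω_c² = ω_s¹ ⇒ overall = 42/11 × 68/49 = 408/77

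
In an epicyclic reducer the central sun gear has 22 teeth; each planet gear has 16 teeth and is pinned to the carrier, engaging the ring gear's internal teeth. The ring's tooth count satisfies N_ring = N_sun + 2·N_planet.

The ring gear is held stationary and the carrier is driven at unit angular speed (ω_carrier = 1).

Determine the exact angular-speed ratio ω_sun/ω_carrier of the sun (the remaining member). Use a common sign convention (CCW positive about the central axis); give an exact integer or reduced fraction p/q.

N_ring = 22 + 2·16 = 54
22(ω_s−ω_c) = −54(ω_r−ω_c),  ω_r=0, ω_c=1
ω_s = 1 − (54/22)(0−1) = 38/11
ω_s/ω_c = 38/11

38/11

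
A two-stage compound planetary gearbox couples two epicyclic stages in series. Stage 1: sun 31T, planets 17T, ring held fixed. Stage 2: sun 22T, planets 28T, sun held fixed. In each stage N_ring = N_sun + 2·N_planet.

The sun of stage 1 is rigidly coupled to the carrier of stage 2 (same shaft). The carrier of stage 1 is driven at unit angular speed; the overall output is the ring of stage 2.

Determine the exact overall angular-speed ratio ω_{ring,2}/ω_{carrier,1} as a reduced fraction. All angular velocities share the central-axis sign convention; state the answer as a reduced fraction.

1600/403

Stage 1: N_ring = 31 + 2·17 = 65
Stage 1: 31(ω_s−ω_c) = −65(ω_r−ω_c),  ω_r=0, ω_c=1
Stage 1: ω_s = 1 − (65/31)(0−1) = 96/31
  ⇒ ω_s¹/ω_c¹ = 96/31
Stage 2: N_ring = 22 + 2·28 = 78
Stage 2: 22(ω_s−ω_c) = −78(ω_r−ω_c),  ω_s=0, ω_c=1
Stage 2: ω_r = 1 − (22/78)(0−1) = 50/39
  ⇒ ω_r²/ω_c² = 50/39
Coupling ω_c² = ω_s¹ ⇒ overall = 96/31 × 50/39 = 1600/403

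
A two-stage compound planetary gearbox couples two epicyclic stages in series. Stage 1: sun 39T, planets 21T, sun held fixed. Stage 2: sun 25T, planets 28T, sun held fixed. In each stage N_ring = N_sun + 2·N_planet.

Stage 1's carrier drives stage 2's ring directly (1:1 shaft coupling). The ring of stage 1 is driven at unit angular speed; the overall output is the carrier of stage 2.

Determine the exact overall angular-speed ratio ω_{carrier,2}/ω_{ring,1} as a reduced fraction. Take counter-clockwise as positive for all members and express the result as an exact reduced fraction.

Stage 1: N_ring = 39 + 2·21 = 81
Stage 1: 39(ω_s−ω_c) = −81(ω_r−ω_c),  ω_s=0, ω_r=1
Stage 1: 39(0−ω_c) = −81(1−ω_c)  ⇒  120ω_c = 81  ⇒  ω_c = 27/40
  ⇒ ω_c¹/ω_r¹ = 27/40
Stage 2: N_ring = 25 + 2·28 = 81
Stage 2: 25(ω_s−ω_c) = −81(ω_r−ω_c),  ω_s=0, ω_r=1
Stage 2: 25(0−ω_c) = −81(1−ω_c)  ⇒  106ω_c = 81  ⇒  ω_c = 81/106
  ⇒ ω_c²/ω_r² = 81/106
Coupling ω_r² = ω_c¹ ⇒ overall = 27/40 × 81/106 = 2187/4240

2187/4240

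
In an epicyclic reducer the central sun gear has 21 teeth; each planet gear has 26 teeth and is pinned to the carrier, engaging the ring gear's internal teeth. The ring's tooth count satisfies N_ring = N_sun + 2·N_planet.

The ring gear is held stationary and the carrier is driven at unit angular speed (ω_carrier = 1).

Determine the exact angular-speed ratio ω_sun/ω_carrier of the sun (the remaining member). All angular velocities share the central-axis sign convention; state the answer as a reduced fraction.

94/21

N_ring = 21 + 2·26 = 73
21(ω_s−ω_c) = −73(ω_r−ω_c),  ω_r=0, ω_c=1
ω_s = 1 − (73/21)(0−1) = 94/21
ω_s/ω_c = 94/21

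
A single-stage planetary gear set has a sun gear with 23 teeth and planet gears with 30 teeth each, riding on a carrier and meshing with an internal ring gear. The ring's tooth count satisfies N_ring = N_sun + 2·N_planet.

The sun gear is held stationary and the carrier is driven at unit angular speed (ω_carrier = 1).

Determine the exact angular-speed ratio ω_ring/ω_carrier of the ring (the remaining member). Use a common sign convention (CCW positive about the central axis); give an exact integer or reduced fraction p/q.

N_ring = 23 + 2·30 = 83
23(ω_s−ω_c) = −83(ω_r−ω_c),  ω_s=0, ω_c=1
ω_r = 1 − (23/83)(0−1) = 106/83
ω_r/ω_c = 106/83

106/83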